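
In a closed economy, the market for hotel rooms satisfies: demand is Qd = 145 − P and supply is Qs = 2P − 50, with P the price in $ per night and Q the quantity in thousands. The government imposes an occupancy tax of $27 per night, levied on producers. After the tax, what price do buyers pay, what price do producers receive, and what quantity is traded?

Buyers pay $83; producers receive $56; quantity = 62.

Before the tax: set 145 − P = 2P − 50 → P* = $65, Q* = 80.
With the tax collected from producers, supply shifts: Qs = 2(P − 27) − 50.
Solving gives Q = 62 with buyers paying $83 and producers receiving $56 (the $27 wedge).
The less price-elastic side of the market bears the larger share of a per-unit tax.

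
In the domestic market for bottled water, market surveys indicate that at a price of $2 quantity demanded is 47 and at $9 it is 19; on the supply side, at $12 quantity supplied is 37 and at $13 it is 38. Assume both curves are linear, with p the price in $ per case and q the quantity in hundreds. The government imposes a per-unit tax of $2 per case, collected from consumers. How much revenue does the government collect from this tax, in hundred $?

Demand slope: (19 − 47)/(9 − 2) = -4, so qd = 55 − 4p.
Supply slope: (38 − 37)/(13 − 12) = 1, so qs = p + 25.
Without the tax, 55 − 4p = p + 25 gives 5p = 30, so p* = $6 and q* = 31.
With the tax collected from consumers, demand (in seller-price terms) shifts: qd = 55 − 4(p + 2).
Solving gives q = 29.4 with consumers paying $6.4 and sellers receiving $4.4 (the $2 wedge).
Revenue = t · Q = 2 · 29.4 = $58.8.

Tax revenue = $58.8 hundred.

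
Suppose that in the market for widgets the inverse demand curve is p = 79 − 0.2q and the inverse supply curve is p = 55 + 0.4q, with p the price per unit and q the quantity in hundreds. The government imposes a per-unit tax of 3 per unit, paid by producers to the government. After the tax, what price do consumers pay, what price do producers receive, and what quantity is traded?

Rewrite in direct form: qd = 395 − 5p and qs = 2.5p − 137.5.
Before the tax: set 395 − 5p = 2.5p − 137.5 → p* = 71, q* = 40.
With the tax collected from producers, supply shifts: qs = 2.5(p − 3) − 137.5.
New equilibrium: consumers pay 72, producers receive 69, q = 35. (Wedge: pb − ps = 3.)
The less price-elastic side of the market bears the larger share of a per-unit tax.

Consumers pay 72; producers receive 69; quantity = 35.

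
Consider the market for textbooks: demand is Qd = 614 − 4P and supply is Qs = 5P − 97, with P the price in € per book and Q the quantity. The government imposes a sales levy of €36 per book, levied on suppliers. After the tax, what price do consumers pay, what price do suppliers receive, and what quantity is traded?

Before the tax: set 614 − 4P = 5P − 97 → P* = €79, Q* = 298.
With the tax collected from suppliers, supply shifts: Qs = 5(P − 36) − 97.
New equilibrium: consumers pay €99, suppliers receive €63, Q = 218. (Wedge: Pb − Ps = 36.)

Consumers pay €99; suppliers receive €63; quantity = 218.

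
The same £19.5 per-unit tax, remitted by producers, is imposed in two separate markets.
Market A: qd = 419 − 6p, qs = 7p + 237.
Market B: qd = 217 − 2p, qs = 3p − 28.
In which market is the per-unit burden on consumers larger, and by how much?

Market A: pre-tax p* = £14, q* = 335; post-tax q = 272; per-unit burden on consumers = £10.5.
Market B: pre-tax p* = £49, q* = 119; post-tax q = 95.6; per-unit burden on consumers = £11.7.
Difference: £10.5 vs £11.7 → market B is larger by £1.2.

Market B, by £1.2.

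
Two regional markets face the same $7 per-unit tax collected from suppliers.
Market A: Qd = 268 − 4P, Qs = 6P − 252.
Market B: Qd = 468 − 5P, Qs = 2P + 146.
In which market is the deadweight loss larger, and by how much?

Market A: pre-tax P* = $52, Q* = 60; post-tax Q = 43.2; deadweight loss = $58.8.
Market B: pre-tax P* = $46, Q* = 238; post-tax Q = 228; deadweight loss = $35.
Difference: $58.8 vs $35 → market A is larger by $23.8.

Market A, by $23.8.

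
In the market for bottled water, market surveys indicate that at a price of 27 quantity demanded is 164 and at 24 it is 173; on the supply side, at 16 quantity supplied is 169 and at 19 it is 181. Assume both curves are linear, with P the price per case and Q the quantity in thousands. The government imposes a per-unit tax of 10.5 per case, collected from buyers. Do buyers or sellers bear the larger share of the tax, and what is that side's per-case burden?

Demand slope: (173 − 164)/(24 − 27) = -3, so Qd = 245 − 3P.
Supply slope: (181 − 169)/(19 − 16) = 4, so Qs = 4P + 105.
Before the tax: set 245 − 3P = 4P + 105 → P* = 20, Q* = 185.
With the tax collected from buyers, demand (in seller-price terms) shifts: Qd = 245 − 3(P + 10.5).
New equilibrium: buyers pay 26, sellers receive 15.5, Q = 167. (Wedge: Pb − Ps = 10.5.)
Per-case burden: buyers 6, sellers 4.5.
Buyers take the larger share because demand is less price-elastic here (demand slope 3 vs supply slope 4).

Buyers bear the larger share: 6 per case.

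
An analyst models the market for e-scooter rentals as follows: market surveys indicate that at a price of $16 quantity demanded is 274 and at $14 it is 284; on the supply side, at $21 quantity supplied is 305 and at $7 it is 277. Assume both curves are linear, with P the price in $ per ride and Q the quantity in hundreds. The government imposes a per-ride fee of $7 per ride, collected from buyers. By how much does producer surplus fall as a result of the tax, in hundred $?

Producer surplus falls by $1420 hundred.

Demand slope: (284 − 274)/(14 − 16) = -5, so Qd = 354 − 5P.
Supply slope: (277 − 305)/(7 − 21) = 2, so Qs = 2P + 263.
Without the tax, 354 − 5P = 2P + 263 gives 7P = 91, so P* = $13 and Q* = 289.
With the tax collected from buyers, demand (in seller-price terms) shifts: Qd = 354 − 5(P + 7).
Solving gives Q = 279 with buyers paying $15 and sellers receiving $8 (the $7 wedge).
ΔPS is the trapezoid between Q = 279 and Q = 289 of height $5: ½ · (289 + 279) · 5 = $1420.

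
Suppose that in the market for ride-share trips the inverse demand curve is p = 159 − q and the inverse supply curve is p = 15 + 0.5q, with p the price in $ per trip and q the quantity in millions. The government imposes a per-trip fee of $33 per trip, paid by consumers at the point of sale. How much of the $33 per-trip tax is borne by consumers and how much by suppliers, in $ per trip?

Consumers bear $22 per trip; suppliers bear $11 per trip.

Inverting to q(p) form: qd = 159 − p; qs = 2p − 30.
Without the tax, 159 − p = 2p − 30 gives 3p = 189, so p* = $63 and q* = 96.
With the tax collected from consumers, demand (in seller-price terms) shifts: qd = 159 − (p + 33).
New equilibrium: consumers pay $85, suppliers receive $52, q = 74. (Wedge: pb − ps = 33.)
Burden on consumers: $22; on suppliers: $11. (They sum to $33.)
The less price-elastic side of the market bears the larger share of a per-unit tax.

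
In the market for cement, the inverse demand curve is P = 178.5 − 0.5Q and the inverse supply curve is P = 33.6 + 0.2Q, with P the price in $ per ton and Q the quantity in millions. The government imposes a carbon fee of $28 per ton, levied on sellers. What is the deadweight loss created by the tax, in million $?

Rewrite in direct form: Qd = 357 − 2P and Qs = 5P − 168.
Before the tax: set 357 − 2P = 5P − 168 → P* = $75, Q* = 207.
With the tax collected from sellers, supply shifts: Qs = 5(P − 28) − 168.
Solving gives Q = 167 with consumers paying $95 and sellers receiving $67 (the $28 wedge).
Quantity falls by |ΔQ| = |207 − 167| = 40.
DWL = ½ · t · |ΔQ| = ½ · 28 · 40 = $560.

Deadweight loss = $560 million.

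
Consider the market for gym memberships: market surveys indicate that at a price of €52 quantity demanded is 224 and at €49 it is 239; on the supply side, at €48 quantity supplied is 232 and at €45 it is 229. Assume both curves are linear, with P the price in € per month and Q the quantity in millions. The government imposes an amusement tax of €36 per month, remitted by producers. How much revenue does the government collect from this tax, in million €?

Tax revenue = €7344 million.

Demand slope: (239 − 224)/(49 − 52) = -5, so Qd = 484 − 5P.
Supply slope: (229 − 232)/(45 − 48) = 1, so Qs = P + 184.
Without the tax, 484 − 5P = P + 184 gives 6P = 300, so P* = €50 and Q* = 234.
With the tax collected from producers, supply shifts: Qs = (P − 36) + 184.
New equilibrium: buyers pay €56, producers receive €20, Q = 204. (Wedge: Pb − Ps = 36.)
Revenue = t · Q = 36 · 204 = €7344.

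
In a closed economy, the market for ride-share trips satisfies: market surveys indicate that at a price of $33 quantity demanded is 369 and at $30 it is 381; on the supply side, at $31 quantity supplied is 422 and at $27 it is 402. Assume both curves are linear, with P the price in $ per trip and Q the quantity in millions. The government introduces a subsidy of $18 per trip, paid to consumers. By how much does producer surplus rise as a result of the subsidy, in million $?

Demand slope: (381 − 369)/(30 − 33) = -4, so Qd = 501 − 4P.
Supply slope: (402 − 422)/(27 − 31) = 5, so Qs = 5P + 267.
Before the subsidy: set 501 − 4P = 5P + 267 → P* = $26, Q* = 397.
With a per-unit subsidy paid to consumers, each effectively pays P − 18, so demand becomes Qd = 501 − 4(P − 18).
Solving gives Q = 437 with consumers paying $16 and sellers receiving $34 (the $18 wedge).
ΔPS is the trapezoid between Q = 437 and Q = 397 of height $8: ½ · (397 + 437) · 8 = $3336.

Producer surplus rises by $3336 million.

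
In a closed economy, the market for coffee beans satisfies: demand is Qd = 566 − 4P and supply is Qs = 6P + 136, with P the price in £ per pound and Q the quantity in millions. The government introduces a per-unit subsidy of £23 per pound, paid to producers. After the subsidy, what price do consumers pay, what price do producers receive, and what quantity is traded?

Consumers pay £29.2; producers receive £52.2; quantity = 449.2.

Before the subsidy: set 566 − 4P = 6P + 136 → P* = £43, Q* = 394.
With a per-unit subsidy paid to producers, each receives P + 23 per unit sold, so supply becomes Qs = 6(P + 23) + 136.
Solving gives Q = 449.2 with consumers paying £29.2 and producers receiving £52.2 (the £23 wedge).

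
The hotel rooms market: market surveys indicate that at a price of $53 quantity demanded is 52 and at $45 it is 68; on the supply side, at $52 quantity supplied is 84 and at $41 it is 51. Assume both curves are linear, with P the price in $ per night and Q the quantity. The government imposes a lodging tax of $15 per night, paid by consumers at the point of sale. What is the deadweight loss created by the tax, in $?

Demand slope: (68 − 52)/(45 − 53) = -2, so Qd = 158 − 2P.
Supply slope: (51 − 84)/(41 − 52) = 3, so Qs = 3P − 72.
Without the tax, 158 − 2P = 3P − 72 gives 5P = 230, so P* = $46 and Q* = 66.
With the tax collected from consumers, demand (in seller-price terms) shifts: Qd = 158 − 2(P + 15).
Solving gives Q = 48 with consumers paying $55 and suppliers receiving $40 (the $15 wedge).
Quantity falls by |ΔQ| = |66 − 48| = 18.
DWL = ½ · t · |ΔQ| = ½ · 15 · 18 = $135.

Deadweight loss = $135.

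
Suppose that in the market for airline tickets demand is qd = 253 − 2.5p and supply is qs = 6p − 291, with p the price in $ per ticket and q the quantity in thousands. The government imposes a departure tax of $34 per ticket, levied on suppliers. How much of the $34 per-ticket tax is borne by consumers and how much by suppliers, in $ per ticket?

Consumers bear $24 per ticket; suppliers bear $10 per ticket.

Without the tax, 253 − 2.5p = 6p − 291 gives 8.5p = 544, so p* = $64 and q* = 93.
With the tax collected from suppliers, supply shifts: qs = 6(p − 34) − 291.
Solving gives q = 33 with consumers paying $88 and suppliers receiving $54 (the $34 wedge).
Burden on consumers: $24; on suppliers: $10. (They sum to $34.)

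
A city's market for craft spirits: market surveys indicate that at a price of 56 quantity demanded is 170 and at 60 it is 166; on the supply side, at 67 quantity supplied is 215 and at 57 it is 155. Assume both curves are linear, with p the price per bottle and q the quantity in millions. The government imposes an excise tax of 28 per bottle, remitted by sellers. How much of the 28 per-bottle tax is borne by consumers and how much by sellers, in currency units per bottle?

Demand slope: (166 − 170)/(60 − 56) = -1, so qd = 226 − p.
Supply slope: (155 − 215)/(57 − 67) = 6, so qs = 6p − 187.
Without the tax, 226 − p = 6p − 187 gives 7p = 413, so p* = 59 and q* = 167.
With the tax collected from sellers, supply shifts: qs = 6(p − 28) − 187.
New equilibrium: consumers pay 83, sellers receive 55, q = 143. (Wedge: pb − ps = 28.)
Burden on consumers: 24; on sellers: 4. (They sum to 28.)

Consumers bear 24 per bottle; sellers bear 4 per bottle.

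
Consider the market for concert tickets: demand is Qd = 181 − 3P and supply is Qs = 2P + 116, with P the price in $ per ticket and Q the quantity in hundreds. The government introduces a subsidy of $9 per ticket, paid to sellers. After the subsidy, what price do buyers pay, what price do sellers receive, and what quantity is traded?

Buyers pay $9.4; sellers receive $18.4; quantity = 152.8.

Before the subsidy: set 181 − 3P = 2P + 116 → P* = $13, Q* = 142.
With a per-unit subsidy paid to sellers, each receives P + 9 per unit sold, so supply becomes Qs = 2(P + 9) + 116.
Solving gives Q = 152.8 with buyers paying $9.4 and sellers receiving $18.4 (the $9 wedge).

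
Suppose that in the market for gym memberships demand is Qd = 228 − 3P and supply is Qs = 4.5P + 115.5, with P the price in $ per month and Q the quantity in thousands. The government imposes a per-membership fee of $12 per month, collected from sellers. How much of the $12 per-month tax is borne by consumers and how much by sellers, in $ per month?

Consumers bear $7.2 per month; sellers bear $4.8 per month.

Before the tax: set 228 − 3P = 4.5P + 115.5 → P* = $15, Q* = 183.
With the tax collected from sellers, supply shifts: Qs = 4.5(P − 12) + 115.5.
Solving gives Q = 161.4 with consumers paying $22.2 and sellers receiving $10.2 (the $12 wedge).
Burden on consumers: $7.2; on sellers: $4.8. (They sum to $12.)
The less price-elastic side of the market bears the larger share of a per-unit tax.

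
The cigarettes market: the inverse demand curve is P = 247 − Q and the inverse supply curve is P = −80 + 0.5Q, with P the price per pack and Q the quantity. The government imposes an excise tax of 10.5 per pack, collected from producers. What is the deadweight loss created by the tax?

Deadweight loss = 36.75.

Inverting to Q(P) form: Qd = 247 − P; Qs = 2P + 160.
Without the tax, 247 − P = 2P + 160 gives 3P = 87, so P* = 29 and Q* = 218.
With the tax collected from producers, supply shifts: Qs = 2(P − 10.5) + 160.
Solving gives Q = 211 with buyers paying 36 and producers receiving 25.5 (the 10.5 wedge).
Quantity falls by |ΔQ| = |218 − 211| = 7.
DWL = ½ · t · |ΔQ| = ½ · 10.5 · 7 = 36.75.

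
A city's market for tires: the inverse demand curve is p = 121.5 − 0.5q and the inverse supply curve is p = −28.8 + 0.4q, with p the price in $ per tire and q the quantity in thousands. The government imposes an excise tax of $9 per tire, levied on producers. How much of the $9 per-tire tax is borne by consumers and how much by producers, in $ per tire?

Consumers bear $5 per tire; producers bear $4 per tire.

Rewrite in direct form: qd = 243 − 2p and qs = 2.5p + 72.
Before the tax: set 243 − 2p = 2.5p + 72 → p* = $38, q* = 167.
With the tax collected from producers, supply shifts: qs = 2.5(p − 9) + 72.
New equilibrium: consumers pay $43, producers receive $34, q = 157. (Wedge: pb − ps = 9.)
Burden on consumers: $5; on producers: $4. (They sum to $9.)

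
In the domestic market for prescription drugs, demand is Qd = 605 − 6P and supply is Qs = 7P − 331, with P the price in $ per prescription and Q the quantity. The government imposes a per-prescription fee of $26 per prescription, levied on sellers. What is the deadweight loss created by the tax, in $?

Deadweight loss = $1092.

Before the tax: set 605 − 6P = 7P − 331 → P* = $72, Q* = 173.
With the tax collected from sellers, supply shifts: Qs = 7(P − 26) − 331.
Solving gives Q = 89 with consumers paying $86 and sellers receiving $60 (the $26 wedge).
Quantity falls by |ΔQ| = |173 − 89| = 84.
DWL = ½ · t · |ΔQ| = ½ · 26 · 84 = $1092.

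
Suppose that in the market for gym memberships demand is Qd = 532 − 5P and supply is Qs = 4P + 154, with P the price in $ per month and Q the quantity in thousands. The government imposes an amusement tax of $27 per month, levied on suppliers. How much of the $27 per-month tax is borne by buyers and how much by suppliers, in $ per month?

Before the tax: set 532 − 5P = 4P + 154 → P* = $42, Q* = 322.
With the tax collected from suppliers, supply shifts: Qs = 4(P − 27) + 154.
Solving gives Q = 262 with buyers paying $54 and suppliers receiving $27 (the $27 wedge).
Burden on buyers: $12; on suppliers: $15. (They sum to $27.)

Buyers bear $12 per month; suppliers bear $15 per month.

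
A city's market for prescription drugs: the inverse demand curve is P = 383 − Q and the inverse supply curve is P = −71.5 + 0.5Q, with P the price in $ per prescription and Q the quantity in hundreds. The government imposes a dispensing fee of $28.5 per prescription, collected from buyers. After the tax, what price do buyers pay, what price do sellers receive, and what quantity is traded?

Inverting to Q(P) form: Qd = 383 − P; Qs = 2P + 143.
Before the tax: set 383 − P = 2P + 143 → P* = $80, Q* = 303.
With the tax collected from buyers, demand (in seller-price terms) shifts: Qd = 383 − (P + 28.5).
New equilibrium: buyers pay $99, sellers receive $70.5, Q = 284. (Wedge: Pb − Ps = 28.5.)

Buyers pay $99; sellers receive $70.5; quantity = 284.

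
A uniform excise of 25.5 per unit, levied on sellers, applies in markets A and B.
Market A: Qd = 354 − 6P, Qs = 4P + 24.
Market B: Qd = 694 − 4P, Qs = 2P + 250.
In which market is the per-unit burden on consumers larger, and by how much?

Market A, by 1.7.

Market A: pre-tax P* = 33, Q* = 156; post-tax Q = 94.8; per-unit burden on consumers = 10.2.
Market B: pre-tax P* = 74, Q* = 398; post-tax Q = 364; per-unit burden on consumers = 8.5.
Difference: 10.2 vs 8.5 → market A is larger by 1.7.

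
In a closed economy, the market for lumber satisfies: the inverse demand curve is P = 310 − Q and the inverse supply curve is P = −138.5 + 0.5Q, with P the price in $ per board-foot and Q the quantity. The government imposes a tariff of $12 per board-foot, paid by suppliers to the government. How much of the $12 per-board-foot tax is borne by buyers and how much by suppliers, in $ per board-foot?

Buyers bear $8 per board-foot; suppliers bear $4 per board-foot.

Rewrite in direct form: Qd = 310 − P and Qs = 2P + 277.
Before the tax: set 310 − P = 2P + 277 → P* = $11, Q* = 299.
With the tax collected from suppliers, supply shifts: Qs = 2(P − 12) + 277.
New equilibrium: buyers pay $19, suppliers receive $7, Q = 291. (Wedge: Pb − Ps = 12.)
Burden on buyers: $8; on suppliers: $4. (They sum to $12.)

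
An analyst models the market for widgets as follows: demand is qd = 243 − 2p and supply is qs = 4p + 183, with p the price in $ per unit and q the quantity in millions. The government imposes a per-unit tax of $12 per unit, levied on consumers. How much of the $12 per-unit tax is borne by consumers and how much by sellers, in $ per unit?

Consumers bear $8 per unit; sellers bear $4 per unit.

Before the tax: set 243 − 2p = 4p + 183 → p* = $10, q* = 223.
With the tax collected from consumers, demand (in seller-price terms) shifts: qd = 243 − 2(p + 12).
Solving gives q = 207 with consumers paying $18 and sellers receiving $6 (the $12 wedge).
Burden on consumers: $8; on sellers: $4. (They sum to $12.)
The less price-elastic side of the market bears the larger share of a per-unit tax.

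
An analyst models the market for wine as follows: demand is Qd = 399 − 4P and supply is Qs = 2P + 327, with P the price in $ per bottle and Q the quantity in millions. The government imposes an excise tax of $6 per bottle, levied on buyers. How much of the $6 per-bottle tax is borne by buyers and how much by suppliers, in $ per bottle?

Without the tax, 399 − 4P = 2P + 327 gives 6P = 72, so P* = $12 and Q* = 351.
With the tax collected from buyers, demand (in seller-price terms) shifts: Qd = 399 − 4(P + 6).
New equilibrium: buyers pay $14, suppliers receive $8, Q = 343. (Wedge: Pb − Ps = 6.)
Burden on buyers: $2; on suppliers: $4. (They sum to $6.)
The less price-elastic side of the market bears the larger share of a per-unit tax.

Buyers bear $2 per bottle; suppliers bear $4 per bottle.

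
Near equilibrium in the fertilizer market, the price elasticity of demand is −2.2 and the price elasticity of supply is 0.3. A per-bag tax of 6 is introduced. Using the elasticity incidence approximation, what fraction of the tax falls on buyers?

Buyers' share ≈ 0.12.

Incidence ratio: buyers' share ≈ εs / (εs + |εd|) = 0.3 / (0.3 + 2.2) = 0.12.
Supply is the less elastic side, so buyers bear the smaller share.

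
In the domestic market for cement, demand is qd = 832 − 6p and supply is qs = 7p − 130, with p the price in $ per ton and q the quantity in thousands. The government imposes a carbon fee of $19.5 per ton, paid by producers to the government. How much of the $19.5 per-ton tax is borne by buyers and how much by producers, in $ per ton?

Before the tax: set 832 − 6p = 7p − 130 → p* = $74, q* = 388.
With the tax collected from producers, supply shifts: qs = 7(p − 19.5) − 130.
Solving gives q = 325 with buyers paying $84.5 and producers receiving $65 (the $19.5 wedge).
Burden on buyers: $10.5; on producers: $9. (They sum to $19.5.)

Buyers bear $10.5 per ton; producers bear $9 per ton.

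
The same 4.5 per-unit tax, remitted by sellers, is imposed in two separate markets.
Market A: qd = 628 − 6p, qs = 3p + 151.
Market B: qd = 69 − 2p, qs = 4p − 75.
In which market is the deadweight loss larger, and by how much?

Market A: pre-tax p* = 53, q* = 310; post-tax q = 301; deadweight loss = 20.25.
Market B: pre-tax p* = 24, q* = 21; post-tax q = 15; deadweight loss = 13.5.
Difference: 20.25 vs 13.5 → market A is larger by 6.75.

Market A, by 6.75.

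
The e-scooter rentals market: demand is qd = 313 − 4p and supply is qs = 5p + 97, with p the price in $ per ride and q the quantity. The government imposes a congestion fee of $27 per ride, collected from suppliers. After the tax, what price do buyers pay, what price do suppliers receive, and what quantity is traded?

Without the tax, 313 − 4p = 5p + 97 gives 9p = 216, so p* = $24 and q* = 217.
With the tax collected from suppliers, supply shifts: qs = 5(p − 27) + 97.
New equilibrium: buyers pay $39, suppliers receive $12, q = 157. (Wedge: pb − ps = 27.)

Buyers pay $39; suppliers receive $12; quantity = 157.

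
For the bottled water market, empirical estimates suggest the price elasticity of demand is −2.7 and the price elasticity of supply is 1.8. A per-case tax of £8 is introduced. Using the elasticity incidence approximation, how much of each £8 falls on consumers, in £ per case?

Consumers bear ≈ £3.2 per case.

Incidence ratio: consumers' share ≈ εs / (εs + |εd|) = 1.8 / (1.8 + 2.7) = 0.4.
So consumers bear ≈ 0.4 × £8 = £3.2; suppliers bear £4.8.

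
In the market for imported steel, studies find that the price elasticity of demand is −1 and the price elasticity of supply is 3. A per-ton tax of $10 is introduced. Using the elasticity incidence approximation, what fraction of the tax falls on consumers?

Incidence ratio: consumers' share ≈ εs / (εs + |εd|) = 3 / (3 + 1) = 0.75.
Supply is the more elastic side, so consumers bear the larger share.

Consumers' share ≈ 0.75.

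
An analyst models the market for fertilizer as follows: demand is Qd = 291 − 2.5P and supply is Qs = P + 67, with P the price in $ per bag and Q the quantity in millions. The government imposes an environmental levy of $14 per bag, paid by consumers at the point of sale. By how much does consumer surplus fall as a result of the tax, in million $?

Before the tax: set 291 − 2.5P = P + 67 → P* = $64, Q* = 131.
With the tax collected from consumers, demand (in seller-price terms) shifts: Qd = 291 − 2.5(P + 14).
New equilibrium: consumers pay $68, suppliers receive $54, Q = 121. (Wedge: Pb − Ps = 14.)
ΔCS is the trapezoid between Q = 121 and Q = 131 of height $4: ½ · (131 + 121) · 4 = $504.

Consumer surplus falls by $504 million.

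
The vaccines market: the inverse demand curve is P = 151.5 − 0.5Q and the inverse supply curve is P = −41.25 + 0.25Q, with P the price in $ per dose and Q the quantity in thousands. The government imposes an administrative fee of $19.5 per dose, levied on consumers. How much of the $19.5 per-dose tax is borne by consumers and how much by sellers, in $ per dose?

Consumers bear $13 per dose; sellers bear $6.5 per dose.

Rewrite in direct form: Qd = 303 − 2P and Qs = 4P + 165.
Before the tax: set 303 − 2P = 4P + 165 → P* = $23, Q* = 257.
With the tax collected from consumers, demand (in seller-price terms) shifts: Qd = 303 − 2(P + 19.5).
Solving gives Q = 231 with consumers paying $36 and sellers receiving $16.5 (the $19.5 wedge).
Burden on consumers: $13; on sellers: $6.5. (They sum to $19.5.)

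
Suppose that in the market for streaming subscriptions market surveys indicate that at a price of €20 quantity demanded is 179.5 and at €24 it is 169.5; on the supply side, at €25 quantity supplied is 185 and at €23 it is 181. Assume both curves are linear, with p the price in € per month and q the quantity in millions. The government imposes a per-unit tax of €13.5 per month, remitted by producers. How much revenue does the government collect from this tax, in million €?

Tax revenue = €2187 million.

Demand slope: (169.5 − 179.5)/(24 − 20) = -2.5, so qd = 229.5 − 2.5p.
Supply slope: (181 − 185)/(23 − 25) = 2, so qs = 2p + 135.
Without the tax, 229.5 − 2.5p = 2p + 135 gives 4.5p = 94.5, so p* = €21 and q* = 177.
With the tax collected from producers, supply shifts: qs = 2(p − 13.5) + 135.
Solving gives q = 162 with consumers paying €27 and producers receiving €13.5 (the €13.5 wedge).
Revenue = t · Q = 13.5 · 162 = €2187.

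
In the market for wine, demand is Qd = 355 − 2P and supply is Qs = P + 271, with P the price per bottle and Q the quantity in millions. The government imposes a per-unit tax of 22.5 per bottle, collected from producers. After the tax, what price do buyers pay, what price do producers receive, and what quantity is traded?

Without the tax, 355 − 2P = P + 271 gives 3P = 84, so P* = 28 and Q* = 299.
With the tax collected from producers, supply shifts: Qs = (P − 22.5) + 271.
New equilibrium: buyers pay 35.5, producers receive 13, Q = 284. (Wedge: Pb − Ps = 22.5.)
The less price-elastic side of the market bears the larger share of a per-unit tax.

Buyers pay 35.5; producers receive 13; quantity = 284.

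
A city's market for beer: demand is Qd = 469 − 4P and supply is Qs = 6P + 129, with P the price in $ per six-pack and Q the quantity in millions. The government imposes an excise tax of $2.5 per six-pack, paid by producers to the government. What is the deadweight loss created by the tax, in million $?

Before the tax: set 469 − 4P = 6P + 129 → P* = $34, Q* = 333.
With the tax collected from producers, supply shifts: Qs = 6(P − 2.5) + 129.
New equilibrium: consumers pay $35.5, producers receive $33, Q = 327. (Wedge: Pb − Ps = 2.5.)
Quantity falls by |ΔQ| = |333 − 327| = 6.
DWL = ½ · t · |ΔQ| = ½ · 2.5 · 6 = $7.5.

Deadweight loss = $7.5 million.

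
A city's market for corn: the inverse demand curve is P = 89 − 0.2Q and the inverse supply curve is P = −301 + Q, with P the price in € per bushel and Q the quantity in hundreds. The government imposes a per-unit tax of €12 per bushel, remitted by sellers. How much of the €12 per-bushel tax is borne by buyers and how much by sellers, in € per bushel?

Buyers bear €2 per bushel; sellers bear €10 per bushel.

Inverting to Q(P) form: Qd = 445 − 5P; Qs = P + 301.
Without the tax, 445 − 5P = P + 301 gives 6P = 144, so P* = €24 and Q* = 325.
With the tax collected from sellers, supply shifts: Qs = (P − 12) + 301.
New equilibrium: buyers pay €26, sellers receive €14, Q = 315. (Wedge: Pb − Ps = 12.)
Burden on buyers: €2; on sellers: €10. (They sum to €12.)
The less price-elastic side of the market bears the larger share of a per-unit tax.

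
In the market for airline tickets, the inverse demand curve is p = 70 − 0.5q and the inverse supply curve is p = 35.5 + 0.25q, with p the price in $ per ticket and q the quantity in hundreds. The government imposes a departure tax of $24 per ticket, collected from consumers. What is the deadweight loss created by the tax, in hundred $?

Rewrite in direct form: qd = 140 − 2p and qs = 4p − 142.
Without the tax, 140 − 2p = 4p − 142 gives 6p = 282, so p* = $47 and q* = 46.
With the tax collected from consumers, demand (in seller-price terms) shifts: qd = 140 − 2(p + 24).
New equilibrium: consumers pay $63, suppliers receive $39, q = 14. (Wedge: pb − ps = 24.)
Quantity falls by |ΔQ| = |46 − 14| = 32.
DWL = ½ · t · |ΔQ| = ½ · 24 · 32 = $384.

Deadweight loss = $384 hundred.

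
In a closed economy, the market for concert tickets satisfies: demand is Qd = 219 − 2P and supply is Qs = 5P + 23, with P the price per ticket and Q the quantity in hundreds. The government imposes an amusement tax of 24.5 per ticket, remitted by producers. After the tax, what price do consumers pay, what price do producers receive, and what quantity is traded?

Consumers pay 45.5; producers receive 21; quantity = 128.

Without the tax, 219 − 2P = 5P + 23 gives 7P = 196, so P* = 28 and Q* = 163.
With the tax collected from producers, supply shifts: Qs = 5(P − 24.5) + 23.
New equilibrium: consumers pay 45.5, producers receive 21, Q = 128. (Wedge: Pb − Ps = 24.5.)
The less price-elastic side of the market bears the larger share of a per-unit tax.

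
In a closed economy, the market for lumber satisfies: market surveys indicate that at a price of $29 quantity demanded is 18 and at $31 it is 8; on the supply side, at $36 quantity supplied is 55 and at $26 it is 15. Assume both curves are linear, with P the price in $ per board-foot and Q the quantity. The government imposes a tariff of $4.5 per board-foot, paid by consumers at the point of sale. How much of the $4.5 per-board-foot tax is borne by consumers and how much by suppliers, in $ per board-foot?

Consumers bear $2 per board-foot; suppliers bear $2.5 per board-foot.

Demand slope: (8 − 18)/(31 − 29) = -5, so Qd = 163 − 5P.
Supply slope: (15 − 55)/(26 − 36) = 4, so Qs = 4P − 89.
Before the tax: set 163 − 5P = 4P − 89 → P* = $28, Q* = 23.
With the tax collected from consumers, demand (in seller-price terms) shifts: Qd = 163 − 5(P + 4.5).
New equilibrium: consumers pay $30, suppliers receive $25.5, Q = 13. (Wedge: Pb − Ps = 4.5.)
Burden on consumers: $2; on suppliers: $2.5. (They sum to $4.5.)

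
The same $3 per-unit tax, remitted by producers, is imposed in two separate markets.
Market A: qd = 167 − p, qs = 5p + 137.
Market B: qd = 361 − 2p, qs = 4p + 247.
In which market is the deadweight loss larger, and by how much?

Market A: pre-tax p* = $5, q* = 162; post-tax q = 159.5; deadweight loss = $3.75.
Market B: pre-tax p* = $19, q* = 323; post-tax q = 319; deadweight loss = $6.
Difference: $3.75 vs $6 → market B is larger by $2.25.

Market B, by $2.25.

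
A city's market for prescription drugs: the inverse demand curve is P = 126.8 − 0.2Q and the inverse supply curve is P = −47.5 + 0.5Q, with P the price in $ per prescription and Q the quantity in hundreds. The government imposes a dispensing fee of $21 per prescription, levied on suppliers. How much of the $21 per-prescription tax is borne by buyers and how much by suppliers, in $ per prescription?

Inverting to Q(P) form: Qd = 634 − 5P; Qs = 2P + 95.
Before the tax: set 634 − 5P = 2P + 95 → P* = $77, Q* = 249.
With the tax collected from suppliers, supply shifts: Qs = 2(P − 21) + 95.
Solving gives Q = 219 with buyers paying $83 and suppliers receiving $62 (the $21 wedge).
Burden on buyers: $6; on suppliers: $15. (They sum to $21.)
The less price-elastic side of the market bears the larger share of a per-unit tax.

Buyers bear $6 per prescription; suppliers bear $15 per prescription.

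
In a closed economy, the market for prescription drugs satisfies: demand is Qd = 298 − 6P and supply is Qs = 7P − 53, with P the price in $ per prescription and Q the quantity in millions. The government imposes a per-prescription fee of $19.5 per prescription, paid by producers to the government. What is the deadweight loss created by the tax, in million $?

Deadweight loss = $614.25 million.

Without the tax, 298 − 6P = 7P − 53 gives 13P = 351, so P* = $27 and Q* = 136.
With the tax collected from producers, supply shifts: Qs = 7(P − 19.5) − 53.
Solving gives Q = 73 with consumers paying $37.5 and producers receiving $18 (the $19.5 wedge).
Quantity falls by |ΔQ| = |136 − 73| = 63.
DWL = ½ · t · |ΔQ| = ½ · 19.5 · 63 = $614.25.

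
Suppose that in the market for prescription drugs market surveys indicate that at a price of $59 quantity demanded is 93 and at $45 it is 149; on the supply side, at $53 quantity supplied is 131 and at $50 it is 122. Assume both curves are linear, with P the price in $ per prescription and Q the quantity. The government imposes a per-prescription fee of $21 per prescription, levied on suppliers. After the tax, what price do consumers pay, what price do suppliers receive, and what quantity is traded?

Consumers pay $60; suppliers receive $39; quantity = 89.

Demand slope: (149 − 93)/(45 − 59) = -4, so Qd = 329 − 4P.
Supply slope: (122 − 131)/(50 − 53) = 3, so Qs = 3P − 28.
Before the tax: set 329 − 4P = 3P − 28 → P* = $51, Q* = 125.
With the tax collected from suppliers, supply shifts: Qs = 3(P − 21) − 28.
New equilibrium: consumers pay $60, suppliers receive $39, Q = 89. (Wedge: Pb − Ps = 21.)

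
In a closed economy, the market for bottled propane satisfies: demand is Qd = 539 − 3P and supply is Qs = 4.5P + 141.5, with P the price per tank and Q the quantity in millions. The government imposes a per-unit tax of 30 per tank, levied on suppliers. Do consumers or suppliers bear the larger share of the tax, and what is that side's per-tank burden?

Before the tax: set 539 − 3P = 4.5P + 141.5 → P* = 53, Q* = 380.
With the tax collected from suppliers, supply shifts: Qs = 4.5(P − 30) + 141.5.
New equilibrium: consumers pay 71, suppliers receive 41, Q = 326. (Wedge: Pb − Ps = 30.)
Per-tank burden: consumers 18, suppliers 12.
Consumers take the larger share because demand is less price-elastic here (demand slope 3 vs supply slope 4.5).
The less price-elastic side of the market bears the larger share of a per-unit tax.

Consumers bear the larger share: 18 per tank.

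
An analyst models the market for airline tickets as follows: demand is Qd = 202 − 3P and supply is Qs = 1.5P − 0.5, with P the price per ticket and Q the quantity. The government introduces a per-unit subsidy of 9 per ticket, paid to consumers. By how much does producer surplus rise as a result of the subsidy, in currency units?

Producer surplus rises by 429.

Without the subsidy, 202 − 3P = 1.5P − 0.5 gives 4.5P = 202.5, so P* = 45 and Q* = 67.
With a per-unit subsidy paid to consumers, each effectively pays P − 9, so demand becomes Qd = 202 − 3(P − 9).
New equilibrium: consumers pay 42, sellers receive 51, Q = 76. (Wedge: Pb − Ps = −9.)
ΔPS is the trapezoid between Q = 76 and Q = 67 of height 6: ½ · (67 + 76) · 6 = 429.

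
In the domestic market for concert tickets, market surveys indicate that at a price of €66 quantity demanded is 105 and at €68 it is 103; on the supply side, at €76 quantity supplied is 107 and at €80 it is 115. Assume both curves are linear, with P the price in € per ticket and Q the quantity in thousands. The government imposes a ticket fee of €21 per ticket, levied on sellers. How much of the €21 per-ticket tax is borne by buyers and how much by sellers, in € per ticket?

Demand slope: (103 − 105)/(68 − 66) = -1, so Qd = 171 − P.
Supply slope: (115 − 107)/(80 − 76) = 2, so Qs = 2P − 45.
Without the tax, 171 − P = 2P − 45 gives 3P = 216, so P* = €72 and Q* = 99.
With the tax collected from sellers, supply shifts: Qs = 2(P − 21) − 45.
Solving gives Q = 85 with buyers paying €86 and sellers receiving €65 (the €21 wedge).
Burden on buyers: €14; on sellers: €7. (They sum to €21.)
The less price-elastic side of the market bears the larger share of a per-unit tax.

Buyers bear €14 per ticket; sellers bear €7 per ticket.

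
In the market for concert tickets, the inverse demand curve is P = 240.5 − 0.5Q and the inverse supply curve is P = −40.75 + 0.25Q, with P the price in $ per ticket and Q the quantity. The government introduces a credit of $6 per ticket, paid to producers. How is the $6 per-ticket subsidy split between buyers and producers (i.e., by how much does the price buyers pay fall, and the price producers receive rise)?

Buyers gain $4 per ticket; producers gain $2 per ticket.

Inverting to Q(P) form: Qd = 481 − 2P; Qs = 4P + 163.
Before the subsidy: set 481 − 2P = 4P + 163 → P* = $53, Q* = 375.
With a per-unit subsidy paid to producers, each receives P + 6 per unit sold, so supply becomes Qs = 4(P + 6) + 163.
New equilibrium: buyers pay $49, producers receive $55, Q = 383. (Wedge: Pb − Ps = −6.)
Gain to buyers: $4; to producers: $2. (They sum to $6.)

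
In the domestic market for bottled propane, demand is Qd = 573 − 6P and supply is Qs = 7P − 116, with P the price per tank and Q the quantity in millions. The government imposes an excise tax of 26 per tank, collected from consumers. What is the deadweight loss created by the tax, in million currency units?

Deadweight loss = 1092 million.

Without the tax, 573 − 6P = 7P − 116 gives 13P = 689, so P* = 53 and Q* = 255.
With the tax collected from consumers, demand (in seller-price terms) shifts: Qd = 573 − 6(P + 26).
New equilibrium: consumers pay 67, producers receive 41, Q = 171. (Wedge: Pb − Ps = 26.)
Quantity falls by |ΔQ| = |255 − 171| = 84.
DWL = ½ · t · |ΔQ| = ½ · 26 · 84 = 1092.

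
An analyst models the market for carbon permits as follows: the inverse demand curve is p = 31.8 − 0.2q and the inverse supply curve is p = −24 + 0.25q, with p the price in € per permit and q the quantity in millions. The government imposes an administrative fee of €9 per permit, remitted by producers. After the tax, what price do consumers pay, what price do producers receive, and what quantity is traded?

Inverting to q(p) form: qd = 159 − 5p; qs = 4p + 96.
Before the tax: set 159 − 5p = 4p + 96 → p* = €7, q* = 124.
With the tax collected from producers, supply shifts: qs = 4(p − 9) + 96.
New equilibrium: consumers pay €11, producers receive €2, q = 104. (Wedge: pb − ps = 9.)
The less price-elastic side of the market bears the larger share of a per-unit tax.

Consumers pay €11; producers receive €2; quantity = 104.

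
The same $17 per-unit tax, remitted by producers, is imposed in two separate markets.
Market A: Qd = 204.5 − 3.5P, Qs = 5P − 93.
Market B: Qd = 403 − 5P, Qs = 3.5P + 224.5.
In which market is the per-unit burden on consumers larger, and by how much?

Market A: pre-tax P* = $35, Q* = 82; post-tax Q = 47; per-unit burden on consumers = $10.
Market B: pre-tax P* = $21, Q* = 298; post-tax Q = 263; per-unit burden on consumers = $7.
Difference: $10 vs $7 → market A is larger by $3.

Market A, by $3.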